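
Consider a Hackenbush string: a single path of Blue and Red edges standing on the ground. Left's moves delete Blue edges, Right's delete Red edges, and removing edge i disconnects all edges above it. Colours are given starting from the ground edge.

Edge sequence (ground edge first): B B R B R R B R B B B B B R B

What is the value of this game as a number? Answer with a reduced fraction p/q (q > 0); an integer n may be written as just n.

edge 1 of 15 (B): { 0 |  } = 1
edge 2 of 15 (B): { 0; 1 |  } = 2
edge 3 of 15 (R): { 0; 1 | 2 } = 3/2
edge 4 of 15 (B): { 0; 1; 3/2 | 2 } = 7/4
edge 5 of 15 (R): { 0; 1; 3/2 | 7/4; 2 } = 13/8
edge 6 of 15 (R): { 0; 1; 3/2 | 13/8; 7/4; 2 } = 25/16
edge 7 of 15 (B): { 0; 1; 3/2; 25/16 | 13/8; 7/4; 2 } = 51/32
edge 8 of 15 (R): { 0; 1; 3/2; 25/16 | 51/32; 13/8; 7/4; 2 } = 101/64
edge 9 of 15 (B): { 0; 1; 3/2; 25/16; 101/64 | 51/32; 13/8; 7/4; 2 } = 203/128
edge 10 of 15 (B): { 0; 1; 3/2; 25/16; 101/64; 203/128 | 51/32; 13/8; 7/4; 2 } = 407/256
edge 11 of 15 (B): { 0; 1; 3/2; 25/16; 101/64; 203/128; 407/256 | 51/32; 13/8; 7/4; 2 } = 815/512
edge 12 of 15 (B): { 0; 1; 3/2; 25/16; 101/64; 203/128; 407/256; 815/512 | 51/32; 13/8; 7/4; 2 } = 1631/1024
edge 13 of 15 (B): { 0; 1; 3/2; 25/16; 101/64; 203/128; 407/256; 815/512; 1631/1024 | 51/32; 13/8; 7/4; 2 } = 3263/2048
edge 14 of 15 (R): { 0; 1; 3/2; 25/16; 101/64; 203/128; 407/256; 815/512; 1631/1024 | 3263/2048; 51/32; 13/8; 7/4; 2 } = 6525/4096
edge 15 of 15 (B): { 0; 1; 3/2; 25/16; 101/64; 203/128; 407/256; 815/512; 1631/1024; 6525/4096 | 3263/2048; 51/32; 13/8; 7/4; 2 } = 13051/8192

13051/8192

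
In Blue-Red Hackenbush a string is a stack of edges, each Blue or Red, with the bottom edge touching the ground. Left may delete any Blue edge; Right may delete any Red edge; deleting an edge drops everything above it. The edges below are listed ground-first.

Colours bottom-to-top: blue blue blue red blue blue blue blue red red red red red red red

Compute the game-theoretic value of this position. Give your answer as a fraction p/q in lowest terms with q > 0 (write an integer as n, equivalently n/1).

Build g(s[:k]) for k = 1..15, string s = blue blue blue red blue blue blue blue red red red red red red red.
step 1: add blue to get b; options L={ 0 } R={ ∅ } → 1
step 2: add blue to get bb; options L={ 0 1 } R={ ∅ } → 2
step 3: add blue to get bbb; options L={ 0 1 2 } R={ ∅ } → 3
step 4: add red to get bbbr; options L={ 0 1 2 } R={ 3 } → 5/2
step 5: add blue to get bbbrb; options L={ 0 1 2 5/2 } R={ 3 } → 11/4
step 6: add blue to get bbbrbb; options L={ 0 1 2 5/2 11/4 } R={ 3 } → 23/8
step 7: add blue to get bbbrbbb; options L={ 0 1 2 5/2 11/4 23/8 } R={ 3 } → 47/16
step 8: add blue to get bbbrbbbb; options L={ 0 1 2 5/2 11/4 23/8 47/16 } R={ 3 } → 95/32
step 9: add red to get bbbrbbbbr; options L={ 0 1 2 5/2 11/4 23/8 47/16 } R={ 95/32 3 } → 189/64
step 10: add red to get bbbrbbbbrr; options L={ 0 1 2 5/2 11/4 23/8 47/16 } R={ 189/64 95/32 3 } → 377/128
step 11: add red to get bbbrbbbbrrr; options L={ 0 1 2 5/2 11/4 23/8 47/16 } R={ 377/128 189/64 95/32 3 } → 753/256
step 12: add red to get bbbrbbbbrrrr; options L={ 0 1 2 5/2 11/4 23/8 47/16 } R={ 753/256 377/128 189/64 95/32 3 } → 1505/512
step 13: add red to get bbbrbbbbrrrrr; options L={ 0 1 2 5/2 11/4 23/8 47/16 } R={ 1505/512 753/256 377/128 189/64 95/32 3 } → 3009/1024
step 14: add red to get bbbrbbbbrrrrrr; options L={ 0 1 2 5/2 11/4 23/8 47/16 } R={ 3009/1024 1505/512 753/256 377/128 189/64 95/32 3 } → 6017/2048
step 15: add red to get bbbrbbbbrrrrrrr; options L={ 0 1 2 5/2 11/4 23/8 47/16 } R={ 6017/2048 3009/1024 1505/512 753/256 377/128 189/64 95/32 3 } → 12033/4096

12033/4096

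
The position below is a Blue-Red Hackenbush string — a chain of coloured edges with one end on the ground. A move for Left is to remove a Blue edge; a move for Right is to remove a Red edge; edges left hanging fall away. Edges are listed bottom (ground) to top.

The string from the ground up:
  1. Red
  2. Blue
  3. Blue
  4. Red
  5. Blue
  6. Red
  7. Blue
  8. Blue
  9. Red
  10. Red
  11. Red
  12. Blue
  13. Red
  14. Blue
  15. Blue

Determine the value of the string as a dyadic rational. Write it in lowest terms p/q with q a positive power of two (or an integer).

Recurse on prefixes of the 15-edge string Red Blue Blue Red Blue Red Blue Blue Red Red Red Blue Red Blue Blue:
1 of 15 · R · max L −∞ · min R 0 => -1
2 of 15 · RB · max L -1 · min R 0 => -1/2
3 of 15 · RBB · max L -1/2 · min R 0 => -1/4
4 of 15 · RBBR · max L -1/2 · min R -1/4 => -3/8
5 of 15 · RBBRB · max L -3/8 · min R -1/4 => -5/16
6 of 15 · RBBRBR · max L -3/8 · min R -5/16 => -11/32
7 of 15 · RBBRBRB · max L -11/32 · min R -5/16 => -21/64
8 of 15 · RBBRBRBB · max L -21/64 · min R -5/16 => -41/128
9 of 15 · RBBRBRBBR · max L -21/64 · min R -41/128 => -83/256
10 of 15 · RBBRBRBBRR · max L -21/64 · min R -83/256 => -167/512
11 of 15 · RBBRBRBBRRR · max L -21/64 · min R -167/512 => -335/1024
12 of 15 · RBBRBRBBRRRB · max L -335/1024 · min R -167/512 => -669/2048
13 of 15 · RBBRBRBBRRRBR · max L -335/1024 · min R -669/2048 => -1339/4096
14 of 15 · RBBRBRBBRRRBRB · max L -1339/4096 · min R -669/2048 => -2677/8192
15 of 15 · RBBRBRBBRRRBRBB · max L -2677/8192 · min R -669/2048 => -5353/16384

-5353/16384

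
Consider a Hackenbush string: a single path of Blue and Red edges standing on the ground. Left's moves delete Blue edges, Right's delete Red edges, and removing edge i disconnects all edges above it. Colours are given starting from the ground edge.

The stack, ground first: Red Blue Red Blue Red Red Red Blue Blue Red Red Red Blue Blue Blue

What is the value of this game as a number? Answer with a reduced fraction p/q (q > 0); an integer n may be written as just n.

Build value(s[:k]) for k = 1..15, string s = Red Blue Red Blue Red Red Red Blue Blue Red Red Red Blue Blue Blue.
R: Left {  }, Right { 0 } -> simplest -1
RB: Left { -1 }, Right { 0 } -> simplest -1/2
RBR: Left { -1 }, Right { -1/2; 0 } -> simplest -3/4
RBRB: Left { -1; -3/4 }, Right { -1/2; 0 } -> simplest -5/8
RBRBR: Left { -1; -3/4 }, Right { -5/8; -1/2; 0 } -> simplest -11/16
RBRBRR: Left { -1; -3/4 }, Right { -11/16; -5/8; -1/2; 0 } -> simplest -23/32
RBRBRRR: Left { -1; -3/4 }, Right { -23/32; -11/16; -5/8; -1/2; 0 } -> simplest -47/64
RBRBRRRB: Left { -1; -3/4; -47/64 }, Right { -23/32; -11/16; -5/8; -1/2; 0 } -> simplest -93/128
RBRBRRRBB: Left { -1; -3/4; -47/64; -93/128 }, Right { -23/32; -11/16; -5/8; -1/2; 0 } -> simplest -185/256
RBRBRRRBBR: Left { -1; -3/4; -47/64; -93/128 }, Right { -185/256; -23/32; -11/16; -5/8; -1/2; 0 } -> simplest -371/512
RBRBRRRBBRR: Left { -1; -3/4; -47/64; -93/128 }, Right { -371/512; -185/256; -23/32; -11/16; -5/8; -1/2; 0 } -> simplest -743/1024
RBRBRRRBBRRR: Left { -1; -3/4; -47/64; -93/128 }, Right { -743/1024; -371/512; -185/256; -23/32; -11/16; -5/8; -1/2; 0 } -> simplest -1487/2048
RBRBRRRBBRRRB: Left { -1; -3/4; -47/64; -93/128; -1487/2048 }, Right { -743/1024; -371/512; -185/256; -23/32; -11/16; -5/8; -1/2; 0 } -> simplest -2973/4096
RBRBRRRBBRRRBB: Left { -1; -3/4; -47/64; -93/128; -1487/2048; -2973/4096 }, Right { -743/1024; -371/512; -185/256; -23/32; -11/16; -5/8; -1/2; 0 } -> simplest -5945/8192
RBRBRRRBBRRRBBB: Left { -1; -3/4; -47/64; -93/128; -1487/2048; -2973/4096; -5945/8192 }, Right { -743/1024; -371/512; -185/256; -23/32; -11/16; -5/8; -1/2; 0 } -> simplest -11889/16384

-11889/16384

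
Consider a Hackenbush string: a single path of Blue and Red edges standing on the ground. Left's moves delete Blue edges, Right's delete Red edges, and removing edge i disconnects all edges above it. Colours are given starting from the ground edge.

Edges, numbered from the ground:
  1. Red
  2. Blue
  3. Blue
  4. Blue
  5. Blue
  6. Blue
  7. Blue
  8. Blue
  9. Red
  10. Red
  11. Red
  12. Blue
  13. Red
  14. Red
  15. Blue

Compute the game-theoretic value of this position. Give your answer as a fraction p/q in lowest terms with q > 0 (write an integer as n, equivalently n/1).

Build G(s[:k]) for k = 1..15, string s = Red Blue Blue Blue Blue Blue Blue Blue Red Red Red Blue Red Red Blue.
1 of 15 · R · max L −∞ · min R 0 gives -1
2 of 15 · RB · max L -1 · min R 0 gives -1/2
3 of 15 · RBB · max L -1/2 · min R 0 gives -1/4
4 of 15 · RBBB · max L -1/4 · min R 0 gives -1/8
5 of 15 · RBBBB · max L -1/8 · min R 0 gives -1/16
6 of 15 · RBBBBB · max L -1/16 · min R 0 gives -1/32
7 of 15 · RBBBBBB · max L -1/32 · min R 0 gives -1/64
8 of 15 · RBBBBBBB · max L -1/64 · min R 0 gives -1/128
9 of 15 · RBBBBBBBR · max L -1/64 · min R -1/128 gives -3/256
10 of 15 · RBBBBBBBRR · max L -1/64 · min R -3/256 gives -7/512
11 of 15 · RBBBBBBBRRR · max L -1/64 · min R -7/512 gives -15/1024
12 of 15 · RBBBBBBBRRRB · max L -15/1024 · min R -7/512 gives -29/2048
13 of 15 · RBBBBBBBRRRBR · max L -15/1024 · min R -29/2048 gives -59/4096
14 of 15 · RBBBBBBBRRRBRR · max L -15/1024 · min R -59/4096 gives -119/8192
15 of 15 · RBBBBBBBRRRBRRB · max L -119/8192 · min R -59/4096 gives -237/16384

-237/16384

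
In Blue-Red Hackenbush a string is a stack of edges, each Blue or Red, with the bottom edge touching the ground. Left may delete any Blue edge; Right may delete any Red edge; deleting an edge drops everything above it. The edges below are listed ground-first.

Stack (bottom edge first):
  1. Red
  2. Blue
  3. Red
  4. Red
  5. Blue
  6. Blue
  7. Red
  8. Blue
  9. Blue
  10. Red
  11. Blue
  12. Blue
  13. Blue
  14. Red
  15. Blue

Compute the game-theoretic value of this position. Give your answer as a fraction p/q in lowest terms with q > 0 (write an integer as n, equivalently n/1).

-12869/16384

step 1: add Red to get R; options L={ ∅ } R={ 0 } gives -1
step 2: add Blue to get RB; options L={ -1 } R={ 0 } gives -1/2
step 3: add Red to get RBR; options L={ -1 } R={ -1/2 0 } gives -3/4
step 4: add Red to get RBRR; options L={ -1 } R={ -3/4 -1/2 0 } gives -7/8
step 5: add Blue to get RBRRB; options L={ -1 -7/8 } R={ -3/4 -1/2 0 } gives -13/16
step 6: add Blue to get RBRRBB; options L={ -1 -7/8 -13/16 } R={ -3/4 -1/2 0 } gives -25/32
step 7: add Red to get RBRRBBR; options L={ -1 -7/8 -13/16 } R={ -25/32 -3/4 -1/2 0 } gives -51/64
step 8: add Blue to get RBRRBBRB; options L={ -1 -7/8 -13/16 -51/64 } R={ -25/32 -3/4 -1/2 0 } gives -101/128
step 9: add Blue to get RBRRBBRBB; options L={ -1 -7/8 -13/16 -51/64 -101/128 } R={ -25/32 -3/4 -1/2 0 } gives -201/256
step 10: add Red to get RBRRBBRBBR; options L={ -1 -7/8 -13/16 -51/64 -101/128 } R={ -201/256 -25/32 -3/4 -1/2 0 } gives -403/512
step 11: add Blue to get RBRRBBRBBRB; options L={ -1 -7/8 -13/16 -51/64 -101/128 -403/512 } R={ -201/256 -25/32 -3/4 -1/2 0 } gives -805/1024
step 12: add Blue to get RBRRBBRBBRBB; options L={ -1 -7/8 -13/16 -51/64 -101/128 -403/512 -805/1024 } R={ -201/256 -25/32 -3/4 -1/2 0 } gives -1609/2048
step 13: add Blue to get RBRRBBRBBRBBB; options L={ -1 -7/8 -13/16 -51/64 -101/128 -403/512 -805/1024 -1609/2048 } R={ -201/256 -25/32 -3/4 -1/2 0 } gives -3217/4096
step 14: add Red to get RBRRBBRBBRBBBR; options L={ -1 -7/8 -13/16 -51/64 -101/128 -403/512 -805/1024 -1609/2048 } R={ -3217/4096 -201/256 -25/32 -3/4 -1/2 0 } gives -6435/8192
step 15: add Blue to get RBRRBBRBBRBBBRB; options L={ -1 -7/8 -13/16 -51/64 -101/128 -403/512 -805/1024 -1609/2048 -6435/8192 } R={ -3217/4096 -201/256 -25/32 -3/4 -1/2 0 } gives -12869/16384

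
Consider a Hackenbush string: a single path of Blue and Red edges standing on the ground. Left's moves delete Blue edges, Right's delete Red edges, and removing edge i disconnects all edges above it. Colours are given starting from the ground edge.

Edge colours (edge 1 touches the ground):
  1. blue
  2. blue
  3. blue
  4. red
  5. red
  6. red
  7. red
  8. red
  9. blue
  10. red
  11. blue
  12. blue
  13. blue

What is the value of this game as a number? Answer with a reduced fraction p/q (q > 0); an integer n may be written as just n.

2095/1024

Build value(s[:k]) for k = 1..13, string s = blue blue blue red red red red red blue red blue blue blue.
b: Left { 0 }, Right { (no moves) } so simplest 1
bb: Left { 0; 1 }, Right { (no moves) } so simplest 2
bbb: Left { 0; 1; 2 }, Right { (no moves) } so simplest 3
bbbr: Left { 0; 1; 2 }, Right { 3 } so simplest 5/2
bbbrr: Left { 0; 1; 2 }, Right { 5/2; 3 } so simplest 9/4
bbbrrr: Left { 0; 1; 2 }, Right { 9/4; 5/2; 3 } so simplest 17/8
bbbrrrr: Left { 0; 1; 2 }, Right { 17/8; 9/4; 5/2; 3 } so simplest 33/16
bbbrrrrr: Left { 0; 1; 2 }, Right { 33/16; 17/8; 9/4; 5/2; 3 } so simplest 65/32
bbbrrrrrb: Left { 0; 1; 2; 65/32 }, Right { 33/16; 17/8; 9/4; 5/2; 3 } so simplest 131/64
bbbrrrrrbr: Left { 0; 1; 2; 65/32 }, Right { 131/64; 33/16; 17/8; 9/4; 5/2; 3 } so simplest 261/128
bbbrrrrrbrb: Left { 0; 1; 2; 65/32; 261/128 }, Right { 131/64; 33/16; 17/8; 9/4; 5/2; 3 } so simplest 523/256
bbbrrrrrbrbb: Left { 0; 1; 2; 65/32; 261/128; 523/256 }, Right { 131/64; 33/16; 17/8; 9/4; 5/2; 3 } so simplest 1047/512
bbbrrrrrbrbbb: Left { 0; 1; 2; 65/32; 261/128; 523/256; 1047/512 }, Right { 131/64; 33/16; 17/8; 9/4; 5/2; 3 } so simplest 2095/1024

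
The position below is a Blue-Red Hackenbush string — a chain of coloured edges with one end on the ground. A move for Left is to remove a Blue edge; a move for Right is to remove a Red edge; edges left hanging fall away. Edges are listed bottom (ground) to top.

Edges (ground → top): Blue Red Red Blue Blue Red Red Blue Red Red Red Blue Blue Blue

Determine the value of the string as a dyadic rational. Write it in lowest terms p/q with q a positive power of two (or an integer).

Prefix values for Blue Red Red Blue Blue Red Red Blue Red Red Red Blue Blue Blue via {L|R} + simplicity:
v(B) = { 0 | · } gives 1
v(BR) = { 0 | 1 } gives 1/2
v(BRR) = { 0 | 1/2 1 } gives 1/4
v(BRRB) = { 0 1/4 | 1/2 1 } gives 3/8
v(BRRBB) = { 0 1/4 3/8 | 1/2 1 } gives 7/16
v(BRRBBR) = { 0 1/4 3/8 | 7/16 1/2 1 } gives 13/32
v(BRRBBRR) = { 0 1/4 3/8 | 13/32 7/16 1/2 1 } gives 25/64
v(BRRBBRRB) = { 0 1/4 3/8 25/64 | 13/32 7/16 1/2 1 } gives 51/128
v(BRRBBRRBR) = { 0 1/4 3/8 25/64 | 51/128 13/32 7/16 1/2 1 } gives 101/256
v(BRRBBRRBRR) = { 0 1/4 3/8 25/64 | 101/256 51/128 13/32 7/16 1/2 1 } gives 201/512
v(BRRBBRRBRRR) = { 0 1/4 3/8 25/64 | 201/512 101/256 51/128 13/32 7/16 1/2 1 } gives 401/1024
v(BRRBBRRBRRRB) = { 0 1/4 3/8 25/64 401/1024 | 201/512 101/256 51/128 13/32 7/16 1/2 1 } gives 803/2048
v(BRRBBRRBRRRBB) = { 0 1/4 3/8 25/64 401/1024 803/2048 | 201/512 101/256 51/128 13/32 7/16 1/2 1 } gives 1607/4096
v(BRRBBRRBRRRBBB) = { 0 1/4 3/8 25/64 401/1024 803/2048 1607/4096 | 201/512 101/256 51/128 13/32 7/16 1/2 1 } gives 3215/8192

3215/8192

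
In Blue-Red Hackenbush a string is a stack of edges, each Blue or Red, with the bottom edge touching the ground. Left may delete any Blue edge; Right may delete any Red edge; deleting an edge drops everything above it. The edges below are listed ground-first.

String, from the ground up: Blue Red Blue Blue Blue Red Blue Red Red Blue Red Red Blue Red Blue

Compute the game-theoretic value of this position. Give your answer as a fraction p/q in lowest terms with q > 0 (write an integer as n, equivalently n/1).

Recurse on prefixes of the 15-edge string Blue Red Blue Blue Blue Red Blue Red Red Blue Red Red Blue Red Blue:
v(B) = { 0 | · } → 1
v(BR) = { 0 | 1 } → 1/2
v(BRB) = { 0,1/2 | 1 } → 3/4
v(BRBB) = { 0,1/2,3/4 | 1 } → 7/8
v(BRBBB) = { 0,1/2,3/4,7/8 | 1 } → 15/16
v(BRBBBR) = { 0,1/2,3/4,7/8 | 15/16,1 } → 29/32
v(BRBBBRB) = { 0,1/2,3/4,7/8,29/32 | 15/16,1 } → 59/64
v(BRBBBRBR) = { 0,1/2,3/4,7/8,29/32 | 59/64,15/16,1 } → 117/128
v(BRBBBRBRR) = { 0,1/2,3/4,7/8,29/32 | 117/128,59/64,15/16,1 } → 233/256
v(BRBBBRBRRB) = { 0,1/2,3/4,7/8,29/32,233/256 | 117/128,59/64,15/16,1 } → 467/512
v(BRBBBRBRRBR) = { 0,1/2,3/4,7/8,29/32,233/256 | 467/512,117/128,59/64,15/16,1 } → 933/1024
v(BRBBBRBRRBRR) = { 0,1/2,3/4,7/8,29/32,233/256 | 933/1024,467/512,117/128,59/64,15/16,1 } → 1865/2048
v(BRBBBRBRRBRRB) = { 0,1/2,3/4,7/8,29/32,233/256,1865/2048 | 933/1024,467/512,117/128,59/64,15/16,1 } → 3731/4096
v(BRBBBRBRRBRRBR) = { 0,1/2,3/4,7/8,29/32,233/256,1865/2048 | 3731/4096,933/1024,467/512,117/128,59/64,15/16,1 } → 7461/8192
v(BRBBBRBRRBRRBRB) = { 0,1/2,3/4,7/8,29/32,233/256,1865/2048,7461/8192 | 3731/4096,933/1024,467/512,117/128,59/64,15/16,1 } → 14923/16384

14923/16384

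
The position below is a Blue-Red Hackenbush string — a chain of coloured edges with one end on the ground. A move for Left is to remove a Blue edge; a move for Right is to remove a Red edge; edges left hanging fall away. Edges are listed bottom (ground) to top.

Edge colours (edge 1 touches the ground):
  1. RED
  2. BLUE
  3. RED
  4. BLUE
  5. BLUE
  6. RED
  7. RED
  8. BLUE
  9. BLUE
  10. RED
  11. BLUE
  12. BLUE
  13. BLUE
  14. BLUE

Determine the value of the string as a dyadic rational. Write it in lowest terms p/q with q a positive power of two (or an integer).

step 1: add RED to get R; options L={ — } R={ 0 } => -1
step 2: add BLUE to get RB; options L={ -1 } R={ 0 } => -1/2
step 3: add RED to get RBR; options L={ -1 } R={ -1/2; 0 } => -3/4
step 4: add BLUE to get RBRB; options L={ -1; -3/4 } R={ -1/2; 0 } => -5/8
step 5: add BLUE to get RBRBB; options L={ -1; -3/4; -5/8 } R={ -1/2; 0 } => -9/16
step 6: add RED to get RBRBBR; options L={ -1; -3/4; -5/8 } R={ -9/16; -1/2; 0 } => -19/32
step 7: add RED to get RBRBBRR; options L={ -1; -3/4; -5/8 } R={ -19/32; -9/16; -1/2; 0 } => -39/64
step 8: add BLUE to get RBRBBRRB; options L={ -1; -3/4; -5/8; -39/64 } R={ -19/32; -9/16; -1/2; 0 } => -77/128
step 9: add BLUE to get RBRBBRRBB; options L={ -1; -3/4; -5/8; -39/64; -77/128 } R={ -19/32; -9/16; -1/2; 0 } => -153/256
step 10: add RED to get RBRBBRRBBR; options L={ -1; -3/4; -5/8; -39/64; -77/128 } R={ -153/256; -19/32; -9/16; -1/2; 0 } => -307/512
step 11: add BLUE to get RBRBBRRBBRB; options L={ -1; -3/4; -5/8; -39/64; -77/128; -307/512 } R={ -153/256; -19/32; -9/16; -1/2; 0 } => -613/1024
step 12: add BLUE to get RBRBBRRBBRBB; options L={ -1; -3/4; -5/8; -39/64; -77/128; -307/512; -613/1024 } R={ -153/256; -19/32; -9/16; -1/2; 0 } => -1225/2048
step 13: add BLUE to get RBRBBRRBBRBBB; options L={ -1; -3/4; -5/8; -39/64; -77/128; -307/512; -613/1024; -1225/2048 } R={ -153/256; -19/32; -9/16; -1/2; 0 } => -2449/4096
step 14: add BLUE to get RBRBBRRBBRBBBB; options L={ -1; -3/4; -5/8; -39/64; -77/128; -307/512; -613/1024; -1225/2048; -2449/4096 } R={ -153/256; -19/32; -9/16; -1/2; 0 } => -4897/8192

-4897/8192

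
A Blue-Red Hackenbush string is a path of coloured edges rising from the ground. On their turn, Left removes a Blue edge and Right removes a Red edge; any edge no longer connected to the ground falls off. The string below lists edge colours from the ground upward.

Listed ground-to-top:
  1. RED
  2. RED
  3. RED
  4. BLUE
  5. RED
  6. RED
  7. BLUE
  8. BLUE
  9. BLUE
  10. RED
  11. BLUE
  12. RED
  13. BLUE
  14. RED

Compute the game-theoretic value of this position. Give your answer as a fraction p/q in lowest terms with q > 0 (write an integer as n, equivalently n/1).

v(R) = { none | 0 } => -1
v(RR) = { none | -1; 0 } => -2
v(RRR) = { none | -2; -1; 0 } => -3
v(RRRB) = { -3 | -2; -1; 0 } => -5/2
v(RRRBR) = { -3 | -5/2; -2; -1; 0 } => -11/4
v(RRRBRR) = { -3 | -11/4; -5/2; -2; -1; 0 } => -23/8
v(RRRBRRB) = { -3; -23/8 | -11/4; -5/2; -2; -1; 0 } => -45/16
v(RRRBRRBB) = { -3; -23/8; -45/16 | -11/4; -5/2; -2; -1; 0 } => -89/32
v(RRRBRRBBB) = { -3; -23/8; -45/16; -89/32 | -11/4; -5/2; -2; -1; 0 } => -177/64
v(RRRBRRBBBR) = { -3; -23/8; -45/16; -89/32 | -177/64; -11/4; -5/2; -2; -1; 0 } => -355/128
v(RRRBRRBBBRB) = { -3; -23/8; -45/16; -89/32; -355/128 | -177/64; -11/4; -5/2; -2; -1; 0 } => -709/256
v(RRRBRRBBBRBR) = { -3; -23/8; -45/16; -89/32; -355/128 | -709/256; -177/64; -11/4; -5/2; -2; -1; 0 } => -1419/512
v(RRRBRRBBBRBRB) = { -3; -23/8; -45/16; -89/32; -355/128; -1419/512 | -709/256; -177/64; -11/4; -5/2; -2; -1; 0 } => -2837/1024
v(RRRBRRBBBRBRBR) = { -3; -23/8; -45/16; -89/32; -355/128; -1419/512 | -2837/1024; -709/256; -177/64; -11/4; -5/2; -2; -1; 0 } => -5675/2048

-5675/2048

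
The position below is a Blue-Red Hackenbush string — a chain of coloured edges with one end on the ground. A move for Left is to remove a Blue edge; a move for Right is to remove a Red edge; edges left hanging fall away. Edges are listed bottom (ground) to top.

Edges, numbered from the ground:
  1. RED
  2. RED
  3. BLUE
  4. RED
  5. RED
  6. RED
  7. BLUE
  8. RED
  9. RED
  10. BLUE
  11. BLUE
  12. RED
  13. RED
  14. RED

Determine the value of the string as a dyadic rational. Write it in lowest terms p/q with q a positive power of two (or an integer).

-7887/4096

g_1 [R]  L=[(no moves)]  R=[0]  -> -1
g_2 [RR]  L=[(no moves)]  R=[-1; 0]  -> -2
g_3 [RRB]  L=[-2]  R=[-1; 0]  -> -3/2
g_4 [RRBR]  L=[-2]  R=[-3/2; -1; 0]  -> -7/4
g_5 [RRBRR]  L=[-2]  R=[-7/4; -3/2; -1; 0]  -> -15/8
g_6 [RRBRRR]  L=[-2]  R=[-15/8; -7/4; -3/2; -1; 0]  -> -31/16
g_7 [RRBRRRB]  L=[-2; -31/16]  R=[-15/8; -7/4; -3/2; -1; 0]  -> -61/32
g_8 [RRBRRRBR]  L=[-2; -31/16]  R=[-61/32; -15/8; -7/4; -3/2; -1; 0]  -> -123/64
g_9 [RRBRRRBRR]  L=[-2; -31/16]  R=[-123/64; -61/32; -15/8; -7/4; -3/2; -1; 0]  -> -247/128
g_10 [RRBRRRBRRB]  L=[-2; -31/16; -247/128]  R=[-123/64; -61/32; -15/8; -7/4; -3/2; -1; 0]  -> -493/256
g_11 [RRBRRRBRRBB]  L=[-2; -31/16; -247/128; -493/256]  R=[-123/64; -61/32; -15/8; -7/4; -3/2; -1; 0]  -> -985/512
g_12 [RRBRRRBRRBBR]  L=[-2; -31/16; -247/128; -493/256]  R=[-985/512; -123/64; -61/32; -15/8; -7/4; -3/2; -1; 0]  -> -1971/1024
g_13 [RRBRRRBRRBBRR]  L=[-2; -31/16; -247/128; -493/256]  R=[-1971/1024; -985/512; -123/64; -61/32; -15/8; -7/4; -3/2; -1; 0]  -> -3943/2048
g_14 [RRBRRRBRRBBRRR]  L=[-2; -31/16; -247/128; -493/256]  R=[-3943/2048; -1971/1024; -985/512; -123/64; -61/32; -15/8; -7/4; -3/2; -1; 0]  -> -7887/4096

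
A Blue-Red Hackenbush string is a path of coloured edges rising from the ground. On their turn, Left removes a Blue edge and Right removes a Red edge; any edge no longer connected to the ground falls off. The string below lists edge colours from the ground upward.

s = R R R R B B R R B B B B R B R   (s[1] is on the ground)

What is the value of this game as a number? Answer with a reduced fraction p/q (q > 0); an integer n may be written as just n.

-6923/2048

value_1 [R]  L=[·]  R=[0]  = -1
value_2 [RR]  L=[·]  R=[-1, 0]  = -2
value_3 [RRR]  L=[·]  R=[-2, -1, 0]  = -3
value_4 [RRRR]  L=[·]  R=[-3, -2, -1, 0]  = -4
value_5 [RRRRB]  L=[-4]  R=[-3, -2, -1, 0]  = -7/2
value_6 [RRRRBB]  L=[-4, -7/2]  R=[-3, -2, -1, 0]  = -13/4
value_7 [RRRRBBR]  L=[-4, -7/2]  R=[-13/4, -3, -2, -1, 0]  = -27/8
value_8 [RRRRBBRR]  L=[-4, -7/2]  R=[-27/8, -13/4, -3, -2, -1, 0]  = -55/16
value_9 [RRRRBBRRB]  L=[-4, -7/2, -55/16]  R=[-27/8, -13/4, -3, -2, -1, 0]  = -109/32
value_10 [RRRRBBRRBB]  L=[-4, -7/2, -55/16, -109/32]  R=[-27/8, -13/4, -3, -2, -1, 0]  = -217/64
value_11 [RRRRBBRRBBB]  L=[-4, -7/2, -55/16, -109/32, -217/64]  R=[-27/8, -13/4, -3, -2, -1, 0]  = -433/128
value_12 [RRRRBBRRBBBB]  L=[-4, -7/2, -55/16, -109/32, -217/64, -433/128]  R=[-27/8, -13/4, -3, -2, -1, 0]  = -865/256
value_13 [RRRRBBRRBBBBR]  L=[-4, -7/2, -55/16, -109/32, -217/64, -433/128]  R=[-865/256, -27/8, -13/4, -3, -2, -1, 0]  = -1731/512
value_14 [RRRRBBRRBBBBRB]  L=[-4, -7/2, -55/16, -109/32, -217/64, -433/128, -1731/512]  R=[-865/256, -27/8, -13/4, -3, -2, -1, 0]  = -3461/1024
value_15 [RRRRBBRRBBBBRBR]  L=[-4, -7/2, -55/16, -109/32, -217/64, -433/128, -1731/512]  R=[-3461/1024, -865/256, -27/8, -13/4, -3, -2, -1, 0]  = -6923/2048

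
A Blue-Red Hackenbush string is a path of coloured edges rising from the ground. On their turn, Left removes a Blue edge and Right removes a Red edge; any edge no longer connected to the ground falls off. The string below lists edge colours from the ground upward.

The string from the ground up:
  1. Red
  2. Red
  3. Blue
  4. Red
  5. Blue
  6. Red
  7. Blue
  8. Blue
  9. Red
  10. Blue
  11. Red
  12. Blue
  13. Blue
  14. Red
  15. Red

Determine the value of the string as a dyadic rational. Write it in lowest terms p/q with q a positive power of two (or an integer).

-13479/8192

edge 1 of 15 (Red): { none | 0 } -> -1
edge 2 of 15 (Red): { none | -1; 0 } -> -2
edge 3 of 15 (Blue): { -2 | -1; 0 } -> -3/2
edge 4 of 15 (Red): { -2 | -3/2; -1; 0 } -> -7/4
edge 5 of 15 (Blue): { -2; -7/4 | -3/2; -1; 0 } -> -13/8
edge 6 of 15 (Red): { -2; -7/4 | -13/8; -3/2; -1; 0 } -> -27/16
edge 7 of 15 (Blue): { -2; -7/4; -27/16 | -13/8; -3/2; -1; 0 } -> -53/32
edge 8 of 15 (Blue): { -2; -7/4; -27/16; -53/32 | -13/8; -3/2; -1; 0 } -> -105/64
edge 9 of 15 (Red): { -2; -7/4; -27/16; -53/32 | -105/64; -13/8; -3/2; -1; 0 } -> -211/128
edge 10 of 15 (Blue): { -2; -7/4; -27/16; -53/32; -211/128 | -105/64; -13/8; -3/2; -1; 0 } -> -421/256
edge 11 of 15 (Red): { -2; -7/4; -27/16; -53/32; -211/128 | -421/256; -105/64; -13/8; -3/2; -1; 0 } -> -843/512
edge 12 of 15 (Blue): { -2; -7/4; -27/16; -53/32; -211/128; -843/512 | -421/256; -105/64; -13/8; -3/2; -1; 0 } -> -1685/1024
edge 13 of 15 (Blue): { -2; -7/4; -27/16; -53/32; -211/128; -843/512; -1685/1024 | -421/256; -105/64; -13/8; -3/2; -1; 0 } -> -3369/2048
edge 14 of 15 (Red): { -2; -7/4; -27/16; -53/32; -211/128; -843/512; -1685/1024 | -3369/2048; -421/256; -105/64; -13/8; -3/2; -1; 0 } -> -6739/4096
edge 15 of 15 (Red): { -2; -7/4; -27/16; -53/32; -211/128; -843/512; -1685/1024 | -6739/4096; -3369/2048; -421/256; -105/64; -13/8; -3/2; -1; 0 } -> -13479/8192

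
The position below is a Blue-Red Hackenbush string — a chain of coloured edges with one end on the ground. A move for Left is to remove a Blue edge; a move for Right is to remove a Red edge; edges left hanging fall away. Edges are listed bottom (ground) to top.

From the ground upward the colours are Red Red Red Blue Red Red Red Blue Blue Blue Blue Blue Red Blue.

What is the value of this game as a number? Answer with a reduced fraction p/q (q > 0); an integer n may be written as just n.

-5893/2048

Build v(s[:k]) for k = 1..14, string s = Red Red Red Blue Red Red Red Blue Blue Blue Blue Blue Red Blue.
v_1 [R]  L=[∅]  R=[0]  => -1
v_2 [RR]  L=[∅]  R=[-1; 0]  => -2
v_3 [RRR]  L=[∅]  R=[-2; -1; 0]  => -3
v_4 [RRRB]  L=[-3]  R=[-2; -1; 0]  => -5/2
v_5 [RRRBR]  L=[-3]  R=[-5/2; -2; -1; 0]  => -11/4
v_6 [RRRBRR]  L=[-3]  R=[-11/4; -5/2; -2; -1; 0]  => -23/8
v_7 [RRRBRRR]  L=[-3]  R=[-23/8; -11/4; -5/2; -2; -1; 0]  => -47/16
v_8 [RRRBRRRB]  L=[-3; -47/16]  R=[-23/8; -11/4; -5/2; -2; -1; 0]  => -93/32
v_9 [RRRBRRRBB]  L=[-3; -47/16; -93/32]  R=[-23/8; -11/4; -5/2; -2; -1; 0]  => -185/64
v_10 [RRRBRRRBBB]  L=[-3; -47/16; -93/32; -185/64]  R=[-23/8; -11/4; -5/2; -2; -1; 0]  => -369/128
v_11 [RRRBRRRBBBB]  L=[-3; -47/16; -93/32; -185/64; -369/128]  R=[-23/8; -11/4; -5/2; -2; -1; 0]  => -737/256
v_12 [RRRBRRRBBBBB]  L=[-3; -47/16; -93/32; -185/64; -369/128; -737/256]  R=[-23/8; -11/4; -5/2; -2; -1; 0]  => -1473/512
v_13 [RRRBRRRBBBBBR]  L=[-3; -47/16; -93/32; -185/64; -369/128; -737/256]  R=[-1473/512; -23/8; -11/4; -5/2; -2; -1; 0]  => -2947/1024
v_14 [RRRBRRRBBBBBRB]  L=[-3; -47/16; -93/32; -185/64; -369/128; -737/256; -2947/1024]  R=[-1473/512; -23/8; -11/4; -5/2; -2; -1; 0]  => -5893/2048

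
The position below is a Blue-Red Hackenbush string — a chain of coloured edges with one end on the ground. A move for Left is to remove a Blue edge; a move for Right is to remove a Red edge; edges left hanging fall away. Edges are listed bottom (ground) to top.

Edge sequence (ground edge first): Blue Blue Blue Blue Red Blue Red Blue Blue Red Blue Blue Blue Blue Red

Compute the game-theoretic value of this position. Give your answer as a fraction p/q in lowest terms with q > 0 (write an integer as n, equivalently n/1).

7613/2048

value(B) = { 0 | ∅ } -> 1
value(BB) = { 0,1 | ∅ } -> 2
value(BBB) = { 0,1,2 | ∅ } -> 3
value(BBBB) = { 0,1,2,3 | ∅ } -> 4
value(BBBBR) = { 0,1,2,3 | 4 } -> 7/2
value(BBBBRB) = { 0,1,2,3,7/2 | 4 } -> 15/4
value(BBBBRBR) = { 0,1,2,3,7/2 | 15/4,4 } -> 29/8
value(BBBBRBRB) = { 0,1,2,3,7/2,29/8 | 15/4,4 } -> 59/16
value(BBBBRBRBB) = { 0,1,2,3,7/2,29/8,59/16 | 15/4,4 } -> 119/32
value(BBBBRBRBBR) = { 0,1,2,3,7/2,29/8,59/16 | 119/32,15/4,4 } -> 237/64
value(BBBBRBRBBRB) = { 0,1,2,3,7/2,29/8,59/16,237/64 | 119/32,15/4,4 } -> 475/128
value(BBBBRBRBBRBB) = { 0,1,2,3,7/2,29/8,59/16,237/64,475/128 | 119/32,15/4,4 } -> 951/256
value(BBBBRBRBBRBBB) = { 0,1,2,3,7/2,29/8,59/16,237/64,475/128,951/256 | 119/32,15/4,4 } -> 1903/512
value(BBBBRBRBBRBBBB) = { 0,1,2,3,7/2,29/8,59/16,237/64,475/128,951/256,1903/512 | 119/32,15/4,4 } -> 3807/1024
value(BBBBRBRBBRBBBBR) = { 0,1,2,3,7/2,29/8,59/16,237/64,475/128,951/256,1903/512 | 3807/1024,119/32,15/4,4 } -> 7613/2048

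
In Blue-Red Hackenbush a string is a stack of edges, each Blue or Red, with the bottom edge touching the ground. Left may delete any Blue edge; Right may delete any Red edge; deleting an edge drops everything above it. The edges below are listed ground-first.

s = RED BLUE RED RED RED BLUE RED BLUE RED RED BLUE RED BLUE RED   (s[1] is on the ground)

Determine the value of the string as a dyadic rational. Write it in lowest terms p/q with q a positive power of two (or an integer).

-7531/8192

edge 1 of 14 (RED): { ∅ | 0 } → -1
edge 2 of 14 (BLUE): { -1 | 0 } → -1/2
edge 3 of 14 (RED): { -1 | -1/2 0 } → -3/4
edge 4 of 14 (RED): { -1 | -3/4 -1/2 0 } → -7/8
edge 5 of 14 (RED): { -1 | -7/8 -3/4 -1/2 0 } → -15/16
edge 6 of 14 (BLUE): { -1 -15/16 | -7/8 -3/4 -1/2 0 } → -29/32
edge 7 of 14 (RED): { -1 -15/16 | -29/32 -7/8 -3/4 -1/2 0 } → -59/64
edge 8 of 14 (BLUE): { -1 -15/16 -59/64 | -29/32 -7/8 -3/4 -1/2 0 } → -117/128
edge 9 of 14 (RED): { -1 -15/16 -59/64 | -117/128 -29/32 -7/8 -3/4 -1/2 0 } → -235/256
edge 10 of 14 (RED): { -1 -15/16 -59/64 | -235/256 -117/128 -29/32 -7/8 -3/4 -1/2 0 } → -471/512
edge 11 of 14 (BLUE): { -1 -15/16 -59/64 -471/512 | -235/256 -117/128 -29/32 -7/8 -3/4 -1/2 0 } → -941/1024
edge 12 of 14 (RED): { -1 -15/16 -59/64 -471/512 | -941/1024 -235/256 -117/128 -29/32 -7/8 -3/4 -1/2 0 } → -1883/2048
edge 13 of 14 (BLUE): { -1 -15/16 -59/64 -471/512 -1883/2048 | -941/1024 -235/256 -117/128 -29/32 -7/8 -3/4 -1/2 0 } → -3765/4096
edge 14 of 14 (RED): { -1 -15/16 -59/64 -471/512 -1883/2048 | -3765/4096 -941/1024 -235/256 -117/128 -29/32 -7/8 -3/4 -1/2 0 } → -7531/8192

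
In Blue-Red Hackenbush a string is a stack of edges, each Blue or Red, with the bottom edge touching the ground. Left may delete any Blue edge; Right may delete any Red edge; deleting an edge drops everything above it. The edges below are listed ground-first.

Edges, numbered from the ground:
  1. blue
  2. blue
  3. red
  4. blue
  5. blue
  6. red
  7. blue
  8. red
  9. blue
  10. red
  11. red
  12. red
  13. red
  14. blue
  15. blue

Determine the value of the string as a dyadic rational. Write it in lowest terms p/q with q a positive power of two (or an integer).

b: Left { 0 }, Right { ∅ } so simplest 1
bb: Left { 0; 1 }, Right { ∅ } so simplest 2
bbr: Left { 0; 1 }, Right { 2 } so simplest 3/2
bbrb: Left { 0; 1; 3/2 }, Right { 2 } so simplest 7/4
bbrbb: Left { 0; 1; 3/2; 7/4 }, Right { 2 } so simplest 15/8
bbrbbr: Left { 0; 1; 3/2; 7/4 }, Right { 15/8; 2 } so simplest 29/16
bbrbbrb: Left { 0; 1; 3/2; 7/4; 29/16 }, Right { 15/8; 2 } so simplest 59/32
bbrbbrbr: Left { 0; 1; 3/2; 7/4; 29/16 }, Right { 59/32; 15/8; 2 } so simplest 117/64
bbrbbrbrb: Left { 0; 1; 3/2; 7/4; 29/16; 117/64 }, Right { 59/32; 15/8; 2 } so simplest 235/128
bbrbbrbrbr: Left { 0; 1; 3/2; 7/4; 29/16; 117/64 }, Right { 235/128; 59/32; 15/8; 2 } so simplest 469/256
bbrbbrbrbrr: Left { 0; 1; 3/2; 7/4; 29/16; 117/64 }, Right { 469/256; 235/128; 59/32; 15/8; 2 } so simplest 937/512
bbrbbrbrbrrr: Left { 0; 1; 3/2; 7/4; 29/16; 117/64 }, Right { 937/512; 469/256; 235/128; 59/32; 15/8; 2 } so simplest 1873/1024
bbrbbrbrbrrrr: Left { 0; 1; 3/2; 7/4; 29/16; 117/64 }, Right { 1873/1024; 937/512; 469/256; 235/128; 59/32; 15/8; 2 } so simplest 3745/2048
bbrbbrbrbrrrrb: Left { 0; 1; 3/2; 7/4; 29/16; 117/64; 3745/2048 }, Right { 1873/1024; 937/512; 469/256; 235/128; 59/32; 15/8; 2 } so simplest 7491/4096
bbrbbrbrbrrrrbb: Left { 0; 1; 3/2; 7/4; 29/16; 117/64; 3745/2048; 7491/4096 }, Right { 1873/1024; 937/512; 469/256; 235/128; 59/32; 15/8; 2 } so simplest 14983/8192

14983/8192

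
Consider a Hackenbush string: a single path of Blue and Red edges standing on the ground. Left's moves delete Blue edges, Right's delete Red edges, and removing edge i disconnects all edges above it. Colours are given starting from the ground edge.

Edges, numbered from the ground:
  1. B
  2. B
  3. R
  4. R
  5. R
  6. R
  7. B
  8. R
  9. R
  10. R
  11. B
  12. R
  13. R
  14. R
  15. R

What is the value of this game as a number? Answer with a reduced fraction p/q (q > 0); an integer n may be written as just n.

1 of 15 · B · max L 0 · min R +∞ gives 1
2 of 15 · BB · max L 1 · min R +∞ gives 2
3 of 15 · BBR · max L 1 · min R 2 gives 3/2
4 of 15 · BBRR · max L 1 · min R 3/2 gives 5/4
5 of 15 · BBRRR · max L 1 · min R 5/4 gives 9/8
6 of 15 · BBRRRR · max L 1 · min R 9/8 gives 17/16
7 of 15 · BBRRRRB · max L 17/16 · min R 9/8 gives 35/32
8 of 15 · BBRRRRBR · max L 17/16 · min R 35/32 gives 69/64
9 of 15 · BBRRRRBRR · max L 17/16 · min R 69/64 gives 137/128
10 of 15 · BBRRRRBRRR · max L 17/16 · min R 137/128 gives 273/256
11 of 15 · BBRRRRBRRRB · max L 273/256 · min R 137/128 gives 547/512
12 of 15 · BBRRRRBRRRBR · max L 273/256 · min R 547/512 gives 1093/1024
13 of 15 · BBRRRRBRRRBRR · max L 273/256 · min R 1093/1024 gives 2185/2048
14 of 15 · BBRRRRBRRRBRRR · max L 273/256 · min R 2185/2048 gives 4369/4096
15 of 15 · BBRRRRBRRRBRRRR · max L 273/256 · min R 4369/4096 gives 8737/8192

8737/8192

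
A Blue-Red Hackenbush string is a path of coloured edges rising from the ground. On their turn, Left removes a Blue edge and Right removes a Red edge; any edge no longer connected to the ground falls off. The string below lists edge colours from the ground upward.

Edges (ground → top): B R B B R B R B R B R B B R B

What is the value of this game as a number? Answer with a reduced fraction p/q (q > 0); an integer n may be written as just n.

13659/16384

1 of 15 · B · max L 0 · min R +∞ so 1
2 of 15 · BR · max L 0 · min R 1 so 1/2
3 of 15 · BRB · max L 1/2 · min R 1 so 3/4
4 of 15 · BRBB · max L 3/4 · min R 1 so 7/8
5 of 15 · BRBBR · max L 3/4 · min R 7/8 so 13/16
6 of 15 · BRBBRB · max L 13/16 · min R 7/8 so 27/32
7 of 15 · BRBBRBR · max L 13/16 · min R 27/32 so 53/64
8 of 15 · BRBBRBRB · max L 53/64 · min R 27/32 so 107/128
9 of 15 · BRBBRBRBR · max L 53/64 · min R 107/128 so 213/256
10 of 15 · BRBBRBRBRB · max L 213/256 · min R 107/128 so 427/512
11 of 15 · BRBBRBRBRBR · max L 213/256 · min R 427/512 so 853/1024
12 of 15 · BRBBRBRBRBRB · max L 853/1024 · min R 427/512 so 1707/2048
13 of 15 · BRBBRBRBRBRBB · max L 1707/2048 · min R 427/512 so 3415/4096
14 of 15 · BRBBRBRBRBRBBR · max L 1707/2048 · min R 3415/4096 so 6829/8192
15 of 15 · BRBBRBRBRBRBBRB · max L 6829/8192 · min R 3415/4096 so 13659/16384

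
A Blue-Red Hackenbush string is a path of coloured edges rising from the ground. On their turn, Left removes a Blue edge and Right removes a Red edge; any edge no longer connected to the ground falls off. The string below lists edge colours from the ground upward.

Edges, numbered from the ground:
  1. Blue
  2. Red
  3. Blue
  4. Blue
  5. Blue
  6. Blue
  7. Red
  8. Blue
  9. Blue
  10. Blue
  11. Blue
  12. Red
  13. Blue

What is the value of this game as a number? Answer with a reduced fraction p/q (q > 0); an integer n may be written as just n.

3963/4096

Recurse on prefixes of the 13-edge string Blue Red Blue Blue Blue Blue Red Blue Blue Blue Blue Red Blue:
1 of 13 · B · max L 0 · min R +∞ => 1
2 of 13 · BR · max L 0 · min R 1 => 1/2
3 of 13 · BRB · max L 1/2 · min R 1 => 3/4
4 of 13 · BRBB · max L 3/4 · min R 1 => 7/8
5 of 13 · BRBBB · max L 7/8 · min R 1 => 15/16
6 of 13 · BRBBBB · max L 15/16 · min R 1 => 31/32
7 of 13 · BRBBBBR · max L 15/16 · min R 31/32 => 61/64
8 of 13 · BRBBBBRB · max L 61/64 · min R 31/32 => 123/128
9 of 13 · BRBBBBRBB · max L 123/128 · min R 31/32 => 247/256
10 of 13 · BRBBBBRBBB · max L 247/256 · min R 31/32 => 495/512
11 of 13 · BRBBBBRBBBB · max L 495/512 · min R 31/32 => 991/1024
12 of 13 · BRBBBBRBBBBR · max L 495/512 · min R 991/1024 => 1981/2048
13 of 13 · BRBBBBRBBBBRB · max L 1981/2048 · min R 991/1024 => 3963/4096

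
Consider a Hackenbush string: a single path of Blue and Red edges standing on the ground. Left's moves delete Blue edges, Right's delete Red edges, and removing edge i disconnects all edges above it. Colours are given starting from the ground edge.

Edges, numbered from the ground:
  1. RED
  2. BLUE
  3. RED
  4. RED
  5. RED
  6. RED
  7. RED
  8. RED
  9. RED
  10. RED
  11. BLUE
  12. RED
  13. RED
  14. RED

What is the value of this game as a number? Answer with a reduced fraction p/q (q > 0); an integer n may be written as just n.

-8175/8192

1 of 14 · R · max L −∞ · min R 0 = -1
2 of 14 · RB · max L -1 · min R 0 = -1/2
3 of 14 · RBR · max L -1 · min R -1/2 = -3/4
4 of 14 · RBRR · max L -1 · min R -3/4 = -7/8
5 of 14 · RBRRR · max L -1 · min R -7/8 = -15/16
6 of 14 · RBRRRR · max L -1 · min R -15/16 = -31/32
7 of 14 · RBRRRRR · max L -1 · min R -31/32 = -63/64
8 of 14 · RBRRRRRR · max L -1 · min R -63/64 = -127/128
9 of 14 · RBRRRRRRR · max L -1 · min R -127/128 = -255/256
10 of 14 · RBRRRRRRRR · max L -1 · min R -255/256 = -511/512
11 of 14 · RBRRRRRRRRB · max L -511/512 · min R -255/256 = -1021/1024
12 of 14 · RBRRRRRRRRBR · max L -511/512 · min R -1021/1024 = -2043/2048
13 of 14 · RBRRRRRRRRBRR · max L -511/512 · min R -2043/2048 = -4087/4096
14 of 14 · RBRRRRRRRRBRRR · max L -511/512 · min R -4087/4096 = -8175/8192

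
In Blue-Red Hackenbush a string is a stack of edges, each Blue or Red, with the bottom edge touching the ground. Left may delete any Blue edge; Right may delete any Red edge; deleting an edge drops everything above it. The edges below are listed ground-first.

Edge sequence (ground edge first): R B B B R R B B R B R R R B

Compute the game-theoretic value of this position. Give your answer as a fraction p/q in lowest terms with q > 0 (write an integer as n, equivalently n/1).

value(R) = {  | 0 } so -1
value(RB) = { -1 | 0 } so -1/2
value(RBB) = { -1,-1/2 | 0 } so -1/4
value(RBBB) = { -1,-1/2,-1/4 | 0 } so -1/8
value(RBBBR) = { -1,-1/2,-1/4 | -1/8,0 } so -3/16
value(RBBBRR) = { -1,-1/2,-1/4 | -3/16,-1/8,0 } so -7/32
value(RBBBRRB) = { -1,-1/2,-1/4,-7/32 | -3/16,-1/8,0 } so -13/64
value(RBBBRRBB) = { -1,-1/2,-1/4,-7/32,-13/64 | -3/16,-1/8,0 } so -25/128
value(RBBBRRBBR) = { -1,-1/2,-1/4,-7/32,-13/64 | -25/128,-3/16,-1/8,0 } so -51/256
value(RBBBRRBBRB) = { -1,-1/2,-1/4,-7/32,-13/64,-51/256 | -25/128,-3/16,-1/8,0 } so -101/512
value(RBBBRRBBRBR) = { -1,-1/2,-1/4,-7/32,-13/64,-51/256 | -101/512,-25/128,-3/16,-1/8,0 } so -203/1024
value(RBBBRRBBRBRR) = { -1,-1/2,-1/4,-7/32,-13/64,-51/256 | -203/1024,-101/512,-25/128,-3/16,-1/8,0 } so -407/2048
value(RBBBRRBBRBRRR) = { -1,-1/2,-1/4,-7/32,-13/64,-51/256 | -407/2048,-203/1024,-101/512,-25/128,-3/16,-1/8,0 } so -815/4096
value(RBBBRRBBRBRRRB) = { -1,-1/2,-1/4,-7/32,-13/64,-51/256,-815/4096 | -407/2048,-203/1024,-101/512,-25/128,-3/16,-1/8,0 } so -1629/8192

-1629/8192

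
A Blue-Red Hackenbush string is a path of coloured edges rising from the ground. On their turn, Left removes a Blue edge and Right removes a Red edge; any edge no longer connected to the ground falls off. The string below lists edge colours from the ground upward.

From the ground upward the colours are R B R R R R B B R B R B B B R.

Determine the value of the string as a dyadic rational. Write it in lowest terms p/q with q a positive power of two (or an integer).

val_1 [R]  L=[∅]  R=[0]  ⇒ -1
val_2 [RB]  L=[-1]  R=[0]  ⇒ -1/2
val_3 [RBR]  L=[-1]  R=[-1/2 0]  ⇒ -3/4
val_4 [RBRR]  L=[-1]  R=[-3/4 -1/2 0]  ⇒ -7/8
val_5 [RBRRR]  L=[-1]  R=[-7/8 -3/4 -1/2 0]  ⇒ -15/16
val_6 [RBRRRR]  L=[-1]  R=[-15/16 -7/8 -3/4 -1/2 0]  ⇒ -31/32
val_7 [RBRRRRB]  L=[-1 -31/32]  R=[-15/16 -7/8 -3/4 -1/2 0]  ⇒ -61/64
val_8 [RBRRRRBB]  L=[-1 -31/32 -61/64]  R=[-15/16 -7/8 -3/4 -1/2 0]  ⇒ -121/128
val_9 [RBRRRRBBR]  L=[-1 -31/32 -61/64]  R=[-121/128 -15/16 -7/8 -3/4 -1/2 0]  ⇒ -243/256
val_10 [RBRRRRBBRB]  L=[-1 -31/32 -61/64 -243/256]  R=[-121/128 -15/16 -7/8 -3/4 -1/2 0]  ⇒ -485/512
val_11 [RBRRRRBBRBR]  L=[-1 -31/32 -61/64 -243/256]  R=[-485/512 -121/128 -15/16 -7/8 -3/4 -1/2 0]  ⇒ -971/1024
val_12 [RBRRRRBBRBRB]  L=[-1 -31/32 -61/64 -243/256 -971/1024]  R=[-485/512 -121/128 -15/16 -7/8 -3/4 -1/2 0]  ⇒ -1941/2048
val_13 [RBRRRRBBRBRBB]  L=[-1 -31/32 -61/64 -243/256 -971/1024 -1941/2048]  R=[-485/512 -121/128 -15/16 -7/8 -3/4 -1/2 0]  ⇒ -3881/4096
val_14 [RBRRRRBBRBRBBB]  L=[-1 -31/32 -61/64 -243/256 -971/1024 -1941/2048 -3881/4096]  R=[-485/512 -121/128 -15/16 -7/8 -3/4 -1/2 0]  ⇒ -7761/8192
val_15 [RBRRRRBBRBRBBBR]  L=[-1 -31/32 -61/64 -243/256 -971/1024 -1941/2048 -3881/4096]  R=[-7761/8192 -485/512 -121/128 -15/16 -7/8 -3/4 -1/2 0]  ⇒ -15523/16384

-15523/16384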